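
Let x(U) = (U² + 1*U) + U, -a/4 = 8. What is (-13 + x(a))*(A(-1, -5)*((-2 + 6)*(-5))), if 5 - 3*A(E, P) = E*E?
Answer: -75760/3 ≈ -25253.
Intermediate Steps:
a = -32 (a = -4*8 = -32)
A(E, P) = 5/3 - E²/3 (A(E, P) = 5/3 - E*E/3 = 5/3 - E²/3)
x(U) = U² + 2*U (x(U) = (U² + U) + U = (U + U²) + U = U² + 2*U)
(-13 + x(a))*(A(-1, -5)*((-2 + 6)*(-5))) = (-13 - 32*(2 - 32))*((5/3 - ⅓*(-1)²)*((-2 + 6)*(-5))) = (-13 - 32*(-30))*((5/3 - ⅓*1)*(4*(-5))) = (-13 + 960)*((5/3 - ⅓)*(-20)) = 947*((4/3)*(-20)) = 947*(-80/3) = -75760/3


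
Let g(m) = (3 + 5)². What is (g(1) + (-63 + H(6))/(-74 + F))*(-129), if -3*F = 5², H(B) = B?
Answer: -108489/13 ≈ -8345.3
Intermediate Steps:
F = -25/3 (F = -⅓*5² = -⅓*25 = -25/3 ≈ -8.3333)
g(m) = 64 (g(m) = 8² = 64)
(g(1) + (-63 + H(6))/(-74 + F))*(-129) = (64 + (-63 + 6)/(-74 - 25/3))*(-129) = (64 - 57/(-247/3))*(-129) = (64 - 57*(-3/247))*(-129) = (64 + 9/13)*(-129) = (841/13)*(-129) = -108489/13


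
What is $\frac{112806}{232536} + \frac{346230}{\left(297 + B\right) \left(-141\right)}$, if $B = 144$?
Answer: $- \frac{1361047211}{267765204} \approx -5.083$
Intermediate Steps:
$\frac{112806}{232536} + \frac{346230}{\left(297 + B\right) \left(-141\right)} = \frac{112806}{232536} + \frac{346230}{\left(297 + 144\right) \left(-141\right)} = 112806 \cdot \frac{1}{232536} + \frac{346230}{441 \left(-141\right)} = \frac{18801}{38756} + \frac{346230}{-62181} = \frac{18801}{38756} + 346230 \left(- \frac{1}{62181}\right) = \frac{18801}{38756} - \frac{38470}{6909} = - \frac{1361047211}{267765204}$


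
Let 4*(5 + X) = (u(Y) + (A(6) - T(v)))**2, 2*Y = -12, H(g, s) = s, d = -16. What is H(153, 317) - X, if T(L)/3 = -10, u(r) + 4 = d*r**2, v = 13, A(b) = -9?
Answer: -311193/4 ≈ -77798.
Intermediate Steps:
Y = -6 (Y = (1/2)*(-12) = -6)
u(r) = -4 - 16*r**2
T(L) = -30 (T(L) = 3*(-10) = -30)
X = 312461/4 (X = -5 + ((-4 - 16*(-6)**2) + (-9 - 1*(-30)))**2/4 = -5 + ((-4 - 16*36) + (-9 + 30))**2/4 = -5 + ((-4 - 576) + 21)**2/4 = -5 + (-580 + 21)**2/4 = -5 + (1/4)*(-559)**2 = -5 + (1/4)*312481 = -5 + 312481/4 = 312461/4 ≈ 78115.)
H(153, 317) - X = 317 - 1*312461/4 = 317 - 312461/4 = -311193/4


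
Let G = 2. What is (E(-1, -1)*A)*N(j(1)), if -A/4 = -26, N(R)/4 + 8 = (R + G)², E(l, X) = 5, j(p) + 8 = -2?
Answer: 116480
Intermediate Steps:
j(p) = -10 (j(p) = -8 - 2 = -10)
N(R) = -32 + 4*(2 + R)² (N(R) = -32 + 4*(R + 2)² = -32 + 4*(2 + R)²)
A = 104 (A = -4*(-26) = 104)
(E(-1, -1)*A)*N(j(1)) = (5*104)*(-32 + 4*(2 - 10)²) = 520*(-32 + 4*(-8)²) = 520*(-32 + 4*64) = 520*(-32 + 256) = 520*224 = 116480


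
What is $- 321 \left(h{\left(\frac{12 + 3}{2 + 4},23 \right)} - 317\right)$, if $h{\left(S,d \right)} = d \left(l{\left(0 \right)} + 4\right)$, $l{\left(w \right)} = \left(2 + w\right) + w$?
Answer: $57459$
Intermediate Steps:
$l{\left(w \right)} = 2 + 2 w$
$h{\left(S,d \right)} = 6 d$ ($h{\left(S,d \right)} = d \left(\left(2 + 2 \cdot 0\right) + 4\right) = d \left(\left(2 + 0\right) + 4\right) = d \left(2 + 4\right) = d 6 = 6 d$)
$- 321 \left(h{\left(\frac{12 + 3}{2 + 4},23 \right)} - 317\right) = - 321 \left(6 \cdot 23 - 317\right) = - 321 \left(138 - 317\right) = \left(-321\right) \left(-179\right) = 57459$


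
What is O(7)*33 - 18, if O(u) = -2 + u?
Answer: 147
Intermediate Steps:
O(7)*33 - 18 = (-2 + 7)*33 - 18 = 5*33 - 18 = 165 - 18 = 147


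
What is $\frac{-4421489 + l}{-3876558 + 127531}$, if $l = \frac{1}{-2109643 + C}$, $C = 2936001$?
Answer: $\frac{3653732807061}{3098038453666} \approx 1.1794$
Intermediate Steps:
$l = \frac{1}{826358}$ ($l = \frac{1}{-2109643 + 2936001} = \frac{1}{826358} \approx 1.2101 \cdot 10^{-6}$)
$\frac{-4421489 + l}{-3876558 + 127531} = \frac{-4421489 + \frac{1}{826358}}{-3876558 + 127531} = - \frac{3653732807061}{826358 \left(-3749027\right)} = \left(- \frac{3653732807061}{826358}\right) \left(- \frac{1}{3749027}\right) = \frac{3653732807061}{3098038453666}$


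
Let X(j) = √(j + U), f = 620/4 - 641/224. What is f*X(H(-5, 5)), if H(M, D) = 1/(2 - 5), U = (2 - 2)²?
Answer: 34079*I*√3/672 ≈ 87.837*I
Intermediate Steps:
U = 0 (U = 0² = 0)
H(M, D) = -⅓ (H(M, D) = 1/(-3) = -⅓)
f = 34079/224 (f = 620*(¼) - 641*1/224 = 155 - 641/224 = 34079/224 ≈ 152.14)
X(j) = √j (X(j) = √(j + 0) = √j)
f*X(H(-5, 5)) = 34079*√(-⅓)/224 = 34079*(I*√3/3)/224 = 34079*I*√3/672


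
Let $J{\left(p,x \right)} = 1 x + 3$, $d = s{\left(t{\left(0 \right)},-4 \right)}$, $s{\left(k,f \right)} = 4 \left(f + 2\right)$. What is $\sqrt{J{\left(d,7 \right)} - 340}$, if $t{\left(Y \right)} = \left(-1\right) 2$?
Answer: $i \sqrt{330} \approx 18.166 i$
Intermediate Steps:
$t{\left(Y \right)} = -2$
$s{\left(k,f \right)} = 8 + 4 f$ ($s{\left(k,f \right)} = 4 \left(2 + f\right) = 8 + 4 f$)
$d = -8$ ($d = 8 + 4 \left(-4\right) = 8 - 16 = -8$)
$J{\left(p,x \right)} = 3 + x$ ($J{\left(p,x \right)} = x + 3 = 3 + x$)
$\sqrt{J{\left(d,7 \right)} - 340} = \sqrt{\left(3 + 7\right) - 340} = \sqrt{10 - 340} = \sqrt{-330} = i \sqrt{330}$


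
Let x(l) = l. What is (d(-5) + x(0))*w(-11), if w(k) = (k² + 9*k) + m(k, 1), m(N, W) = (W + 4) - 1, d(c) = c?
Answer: -130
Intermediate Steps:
m(N, W) = 3 + W (m(N, W) = (4 + W) - 1 = 3 + W)
w(k) = 4 + k² + 9*k (w(k) = (k² + 9*k) + (3 + 1) = (k² + 9*k) + 4 = 4 + k² + 9*k)
(d(-5) + x(0))*w(-11) = (-5 + 0)*(4 + (-11)² + 9*(-11)) = -5*(4 + 121 - 99) = -5*26 = -130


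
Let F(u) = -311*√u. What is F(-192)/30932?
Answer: -622*I*√3/7733 ≈ -0.13932*I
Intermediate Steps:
F(-192)/30932 = -2488*I*√3/30932 = -2488*I*√3*(1/30932) = -622*I*√3/7733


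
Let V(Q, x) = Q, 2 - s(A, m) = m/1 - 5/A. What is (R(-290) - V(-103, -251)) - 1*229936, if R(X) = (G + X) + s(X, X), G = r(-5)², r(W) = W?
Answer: -13328749/58 ≈ -2.2981e+5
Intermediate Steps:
s(A, m) = 2 - m + 5/A (s(A, m) = 2 - (m/1 - 5/A) = 2 - (m*1 - 5/A) = 2 - (m - 5/A) = 2 + (-m + 5/A) = 2 - m + 5/A)
G = 25 (G = (-5)² = 25)
R(X) = 27 + 5/X (R(X) = (25 + X) + (2 - X + 5/X) = 27 + 5/X)
(R(-290) - V(-103, -251)) - 1*229936 = ((27 + 5/(-290)) - 1*(-103)) - 1*229936 = ((27 + 5*(-1/290)) + 103) - 229936 = ((27 - 1/58) + 103) - 229936 = (1565/58 + 103) - 229936 = 7539/58 - 229936 = -13328749/58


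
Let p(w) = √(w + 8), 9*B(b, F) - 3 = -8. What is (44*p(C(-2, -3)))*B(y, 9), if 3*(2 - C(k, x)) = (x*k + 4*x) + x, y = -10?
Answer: -220*√13/9 ≈ -88.136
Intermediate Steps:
B(b, F) = -5/9 (B(b, F) = ⅓ + (⅑)*(-8) = ⅓ - 8/9 = -5/9)
C(k, x) = 2 - 5*x/3 - k*x/3 (C(k, x) = 2 - ((x*k + 4*x) + x)/3 = 2 - ((k*x + 4*x) + x)/3 = 2 - ((4*x + k*x) + x)/3 = 2 - (5*x + k*x)/3 = 2 + (-5*x/3 - k*x/3) = 2 - 5*x/3 - k*x/3)
p(w) = √(8 + w)
(44*p(C(-2, -3)))*B(y, 9) = (44*√(8 + (2 - 5/3*(-3) - ⅓*(-2)*(-3))))*(-5/9) = (44*√(8 + (2 + 5 - 2)))*(-5/9) = (44*√(8 + 5))*(-5/9) = (44*√13)*(-5/9) = -220*√13/9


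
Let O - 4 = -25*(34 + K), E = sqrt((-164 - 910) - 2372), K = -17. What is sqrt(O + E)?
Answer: sqrt(-421 + I*sqrt(3446)) ≈ 1.427 + 20.568*I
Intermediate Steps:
E = I*sqrt(3446) (E = sqrt(-1074 - 2372) = sqrt(-3446) = I*sqrt(3446) ≈ 58.703*I)
O = -421 (O = 4 - 25*(34 - 17) = 4 - 25*17 = 4 - 425 = -421)
sqrt(O + E) = sqrt(-421 + I*sqrt(3446))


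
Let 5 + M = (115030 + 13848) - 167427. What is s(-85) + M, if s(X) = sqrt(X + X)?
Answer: -38554 + I*sqrt(170) ≈ -38554.0 + 13.038*I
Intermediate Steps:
M = -38554 (M = -5 + ((115030 + 13848) - 167427) = -5 + (128878 - 167427) = -5 - 38549 = -38554)
s(X) = sqrt(2)*sqrt(X) (s(X) = sqrt(2*X) = sqrt(2)*sqrt(X))
s(-85) + M = sqrt(2)*sqrt(-85) - 38554 = sqrt(2)*(I*sqrt(85)) - 38554 = I*sqrt(170) - 38554 = -38554 + I*sqrt(170)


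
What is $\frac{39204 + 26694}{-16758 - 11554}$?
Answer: $- \frac{32949}{14156} \approx -2.3276$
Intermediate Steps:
$\frac{39204 + 26694}{-16758 - 11554} = \frac{65898}{-28312} = 65898 \left(- \frac{1}{28312}\right) = - \frac{32949}{14156}$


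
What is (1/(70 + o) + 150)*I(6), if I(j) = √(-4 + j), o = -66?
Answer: 601*√2/4 ≈ 212.49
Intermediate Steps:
(1/(70 + o) + 150)*I(6) = (1/(70 - 66) + 150)*√(-4 + 6) = (1/4 + 150)*√2 = (¼ + 150)*√2 = 601*√2/4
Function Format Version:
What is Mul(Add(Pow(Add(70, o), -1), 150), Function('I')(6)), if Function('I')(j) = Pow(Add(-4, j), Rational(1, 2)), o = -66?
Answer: Mul(Rational(601, 4), Pow(2, Rational(1, 2))) ≈ 212.49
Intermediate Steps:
Mul(Add(Pow(Add(70, o), -1), 150), Function('I')(6)) = Mul(Add(Pow(Add(70, -66), -1), 150), Pow(Add(-4, 6), Rational(1, 2))) = Mul(Add(Pow(4, -1), 150), Pow(2, Rational(1, 2))) = Mul(Add(Rational(1, 4), 150), Pow(2, Rational(1, 2))) = Mul(Rational(601, 4), Pow(2, Rational(1, 2)))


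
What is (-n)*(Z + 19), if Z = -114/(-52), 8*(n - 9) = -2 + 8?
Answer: -1653/8 ≈ -206.63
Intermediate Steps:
n = 39/4 (n = 9 + (-2 + 8)/8 = 9 + (⅛)*6 = 9 + ¾ = 39/4 ≈ 9.7500)
Z = 57/26 (Z = -114*(-1/52) = 57/26 ≈ 2.1923)
(-n)*(Z + 19) = (-1*39/4)*(57/26 + 19) = -39/4*551/26 = -1653/8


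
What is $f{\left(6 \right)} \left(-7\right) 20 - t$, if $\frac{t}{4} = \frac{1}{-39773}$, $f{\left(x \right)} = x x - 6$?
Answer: $- \frac{167046596}{39773} \approx -4200.0$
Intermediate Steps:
$f{\left(x \right)} = -6 + x^{2}$ ($f{\left(x \right)} = x^{2} - 6 = -6 + x^{2}$)
$t = - \frac{4}{39773}$ ($t = \frac{4}{-39773} = 4 \left(- \frac{1}{39773}\right) = - \frac{4}{39773} \approx -0.00010057$)
$f{\left(6 \right)} \left(-7\right) 20 - t = \left(-6 + 6^{2}\right) \left(-7\right) 20 - - \frac{4}{39773} = \left(-6 + 36\right) \left(-7\right) 20 + \frac{4}{39773} = 30 \left(-7\right) 20 + \frac{4}{39773} = \left(-210\right) 20 + \frac{4}{39773} = -4200 + \frac{4}{39773} = - \frac{167046596}{39773}$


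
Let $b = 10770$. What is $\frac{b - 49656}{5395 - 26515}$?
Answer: $\frac{6481}{3520} \approx 1.8412$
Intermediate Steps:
$\frac{b - 49656}{5395 - 26515} = \frac{10770 - 49656}{5395 - 26515} = - \frac{38886}{-21120} = \left(-38886\right) \left(- \frac{1}{21120}\right) = \frac{6481}{3520}$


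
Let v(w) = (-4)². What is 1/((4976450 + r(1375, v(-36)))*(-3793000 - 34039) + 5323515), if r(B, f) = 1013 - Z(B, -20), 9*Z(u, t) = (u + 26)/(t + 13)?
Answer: -21/400029520896595 ≈ -5.2496e-14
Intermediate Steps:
v(w) = 16
Z(u, t) = (26 + u)/(9*(13 + t)) (Z(u, t) = ((u + 26)/(t + 13))/9 = ((26 + u)/(13 + t))/9 = (26 + u)/(9*(13 + t)))
r(B, f) = 63845/63 + B/63 (r(B, f) = 1013 - (26 + B)/(9*(13 - 20)) = 1013 - (26 + B)/(9*(-7)) = 1013 - (-1)*(26 + B)/(9*7) = 1013 - (-26/63 - B/63) = 1013 + (26/63 + B/63) = 63845/63 + B/63)
1/((4976450 + r(1375, v(-36)))*(-3793000 - 34039) + 5323515) = 1/((4976450 + (63845/63 + (1/63)*1375))*(-3793000 - 34039) + 5323515) = 1/((4976450 + (63845/63 + 1375/63))*(-3827039) + 5323515) = 1/((4976450 + 21740/21)*(-3827039) + 5323515) = 1/((104527190/21)*(-3827039) + 5323515) = 1/(-400029632690410/21 + 5323515) = 1/(-400029520896595/21) = -21/400029520896595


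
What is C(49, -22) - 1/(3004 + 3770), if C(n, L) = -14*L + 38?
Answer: 2343803/6774 ≈ 346.00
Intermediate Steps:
C(n, L) = 38 - 14*L
C(49, -22) - 1/(3004 + 3770) = (38 - 14*(-22)) - 1/(3004 + 3770) = (38 + 308) - 1/6774 = 346 - 1*1/6774 = 346 - 1/6774 = 2343803/6774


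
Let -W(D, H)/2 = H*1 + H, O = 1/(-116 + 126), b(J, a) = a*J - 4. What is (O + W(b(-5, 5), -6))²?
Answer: 58081/100 ≈ 580.81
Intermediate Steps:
b(J, a) = -4 + J*a (b(J, a) = J*a - 4 = -4 + J*a)
O = ⅒ (O = 1/10 = ⅒ ≈ 0.10000)
W(D, H) = -4*H (W(D, H) = -2*(H*1 + H) = -2*(H + H) = -4*H)
(O + W(b(-5, 5), -6))² = (⅒ - 4*(-6))² = (⅒ + 24)² = (241/10)² = 58081/100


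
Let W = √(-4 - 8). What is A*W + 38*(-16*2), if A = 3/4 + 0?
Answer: -1216 + 3*I*√3/2 ≈ -1216.0 + 2.5981*I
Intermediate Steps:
A = ¾ (A = 3*(¼) + 0 = ¾ + 0 = ¾ ≈ 0.75000)
W = 2*I*√3 (W = √(-12) = 2*I*√3 ≈ 3.4641*I)
A*W + 38*(-16*2) = 3*(2*I*√3)/4 + 38*(-16*2) = 3*I*√3/2 + 38*(-32) = 3*I*√3/2 - 1216 = -1216 + 3*I*√3/2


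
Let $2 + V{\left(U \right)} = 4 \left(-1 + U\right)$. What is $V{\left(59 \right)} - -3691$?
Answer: $3921$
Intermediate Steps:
$V{\left(U \right)} = -6 + 4 U$ ($V{\left(U \right)} = -2 + 4 \left(-1 + U\right) = -2 + \left(-4 + 4 U\right) = -6 + 4 U$)
$V{\left(59 \right)} - -3691 = \left(-6 + 4 \cdot 59\right) - -3691 = \left(-6 + 236\right) + 3691 = 230 + 3691 = 3921$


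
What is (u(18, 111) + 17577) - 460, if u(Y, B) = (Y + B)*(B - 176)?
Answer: 8732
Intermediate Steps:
u(Y, B) = (-176 + B)*(B + Y) (u(Y, B) = (B + Y)*(-176 + B) = (-176 + B)*(B + Y))
(u(18, 111) + 17577) - 460 = ((111**2 - 176*111 - 176*18 + 111*18) + 17577) - 460 = ((12321 - 19536 - 3168 + 1998) + 17577) - 460 = (-8385 + 17577) - 460 = 9192 - 460 = 8732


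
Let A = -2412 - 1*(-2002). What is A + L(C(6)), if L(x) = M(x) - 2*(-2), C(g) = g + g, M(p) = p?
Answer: -394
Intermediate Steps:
C(g) = 2*g
L(x) = 4 + x (L(x) = x - 2*(-2) = x + 4 = 4 + x)
A = -410 (A = -2412 + 2002 = -410)
A + L(C(6)) = -410 + (4 + 2*6) = -410 + (4 + 12) = -410 + 16 = -394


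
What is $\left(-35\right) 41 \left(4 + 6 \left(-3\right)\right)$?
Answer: $20090$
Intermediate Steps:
$\left(-35\right) 41 \left(4 + 6 \left(-3\right)\right) = - 1435 \left(4 - 18\right) = \left(-1435\right) \left(-14\right) = 20090$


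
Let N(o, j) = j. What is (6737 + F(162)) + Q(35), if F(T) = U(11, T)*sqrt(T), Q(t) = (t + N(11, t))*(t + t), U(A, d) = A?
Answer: 11637 + 99*sqrt(2) ≈ 11777.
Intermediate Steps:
Q(t) = 4*t**2 (Q(t) = (t + t)*(t + t) = (2*t)*(2*t) = 4*t**2)
F(T) = 11*sqrt(T)
(6737 + F(162)) + Q(35) = (6737 + 11*sqrt(162)) + 4*35**2 = (6737 + 11*(9*sqrt(2))) + 4*1225 = (6737 + 99*sqrt(2)) + 4900 = 11637 + 99*sqrt(2)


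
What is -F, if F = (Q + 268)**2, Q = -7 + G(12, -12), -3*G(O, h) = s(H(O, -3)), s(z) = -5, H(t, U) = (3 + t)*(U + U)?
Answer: -620944/9 ≈ -68994.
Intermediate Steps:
H(t, U) = 2*U*(3 + t) (H(t, U) = (3 + t)*(2*U) = 2*U*(3 + t))
G(O, h) = 5/3 (G(O, h) = -1/3*(-5) = 5/3)
Q = -16/3 (Q = -7 + 5/3 = -16/3 ≈ -5.3333)
F = 620944/9 (F = (-16/3 + 268)**2 = (788/3)**2 = 620944/9 ≈ 68994.)
-F = -1*620944/9 = -620944/9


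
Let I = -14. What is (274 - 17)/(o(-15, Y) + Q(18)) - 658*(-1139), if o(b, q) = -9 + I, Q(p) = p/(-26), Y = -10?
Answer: 230830955/308 ≈ 7.4945e+5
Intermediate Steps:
Q(p) = -p/26 (Q(p) = p*(-1/26) = -p/26)
o(b, q) = -23 (o(b, q) = -9 - 14 = -23)
(274 - 17)/(o(-15, Y) + Q(18)) - 658*(-1139) = (274 - 17)/(-23 - 1/26*18) - 658*(-1139) = 257/(-23 - 9/13) + 749462 = 257/(-308/13) + 749462 = 257*(-13/308) + 749462 = -3341/308 + 749462 = 230830955/308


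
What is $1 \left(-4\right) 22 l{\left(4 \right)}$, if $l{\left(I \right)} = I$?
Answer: $-352$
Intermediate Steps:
$1 \left(-4\right) 22 l{\left(4 \right)} = 1 \left(-4\right) 22 \cdot 4 = \left(-4\right) 22 \cdot 4 = \left(-88\right) 4 = -352$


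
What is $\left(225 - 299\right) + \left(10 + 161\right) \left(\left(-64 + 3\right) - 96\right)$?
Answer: $-26921$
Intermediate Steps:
$\left(225 - 299\right) + \left(10 + 161\right) \left(\left(-64 + 3\right) - 96\right) = -74 + 171 \left(-61 - 96\right) = -74 + 171 \left(-157\right) = -74 - 26847 = -26921$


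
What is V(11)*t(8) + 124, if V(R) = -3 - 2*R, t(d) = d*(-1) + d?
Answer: 124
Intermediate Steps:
t(d) = 0 (t(d) = -d + d = 0)
V(11)*t(8) + 124 = (-3 - 2*11)*0 + 124 = (-3 - 22)*0 + 124 = -25*0 + 124 = 0 + 124 = 124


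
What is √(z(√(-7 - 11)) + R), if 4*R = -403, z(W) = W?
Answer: √(-403 + 12*I*√2)/2 ≈ 0.21129 + 10.04*I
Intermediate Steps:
R = -403/4 (R = (¼)*(-403) = -403/4 ≈ -100.75)
√(z(√(-7 - 11)) + R) = √(√(-7 - 11) - 403/4) = √(√(-18) - 403/4) = √(3*I*√2 - 403/4) = √(-403/4 + 3*I*√2)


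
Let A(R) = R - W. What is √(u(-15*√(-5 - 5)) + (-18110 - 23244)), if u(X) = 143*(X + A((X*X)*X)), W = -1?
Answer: √(-41211 + 4824105*I*√10) ≈ 2758.1 + 2765.5*I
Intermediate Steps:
A(R) = 1 + R (A(R) = R - 1*(-1) = R + 1 = 1 + R)
u(X) = 143 + 143*X + 143*X³ (u(X) = 143*(X + (1 + (X*X)*X)) = 143*(X + (1 + X²*X)) = 143*(X + (1 + X³)) = 143*(1 + X + X³) = 143 + 143*X + 143*X³)
√(u(-15*√(-5 - 5)) + (-18110 - 23244)) = √((143 + 143*(-15*√(-5 - 5)) + 143*(-15*√(-5 - 5))³) + (-18110 - 23244)) = √((143 + 143*(-15*I*√10) + 143*(-15*I*√10)³) - 41354) = √((143 - 2145*I*√10 + 143*(33750*I*√10)) - 41354) = √((143 - 2145*I*√10 + 4826250*I*√10) - 41354) = √((143 + 4824105*I*√10) - 41354) = √(-41211 + 4824105*I*√10)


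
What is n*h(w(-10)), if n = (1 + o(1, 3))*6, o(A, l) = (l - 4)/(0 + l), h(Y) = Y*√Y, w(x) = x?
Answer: -40*I*√10 ≈ -126.49*I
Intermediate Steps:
h(Y) = Y^(3/2)
o(A, l) = (-4 + l)/l
n = 4 (n = (1 + (-4 + 3)/3)*6 = (1 + (⅓)*(-1))*6 = (1 - ⅓)*6 = (⅔)*6 = 4)
n*h(w(-10)) = 4*(-10)^(3/2) = 4*(-10*I*√10) = -40*I*√10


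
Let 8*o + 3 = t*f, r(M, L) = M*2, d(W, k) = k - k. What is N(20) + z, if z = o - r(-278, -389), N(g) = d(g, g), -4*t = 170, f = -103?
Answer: 17645/16 ≈ 1102.8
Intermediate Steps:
d(W, k) = 0
t = -85/2 (t = -¼*170 = -85/2 ≈ -42.500)
N(g) = 0
r(M, L) = 2*M
o = 8749/16 (o = -3/8 + (-85/2*(-103))/8 = -3/8 + (⅛)*(8755/2) = -3/8 + 8755/16 = 8749/16 ≈ 546.81)
z = 17645/16 (z = 8749/16 - 2*(-278) = 8749/16 - 1*(-556) = 8749/16 + 556 = 17645/16 ≈ 1102.8)
N(20) + z = 0 + 17645/16 = 17645/16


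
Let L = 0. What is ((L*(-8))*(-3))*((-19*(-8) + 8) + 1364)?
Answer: 0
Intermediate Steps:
((L*(-8))*(-3))*((-19*(-8) + 8) + 1364) = ((0*(-8))*(-3))*((-19*(-8) + 8) + 1364) = (0*(-3))*((152 + 8) + 1364) = 0*(160 + 1364) = 0*1524 = 0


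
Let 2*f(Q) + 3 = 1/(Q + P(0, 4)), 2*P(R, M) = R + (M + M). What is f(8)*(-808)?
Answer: 3535/3 ≈ 1178.3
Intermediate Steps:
P(R, M) = M + R/2 (P(R, M) = (R + (M + M))/2 = (R + 2*M)/2 = M + R/2)
f(Q) = -3/2 + 1/(2*(4 + Q)) (f(Q) = -3/2 + 1/(2*(Q + (4 + (½)*0))) = -3/2 + 1/(2*(Q + (4 + 0))) = -3/2 + 1/(2*(Q + 4)) = -3/2 + 1/(2*(4 + Q)))
f(8)*(-808) = ((-11 - 3*8)/(2*(4 + 8)))*(-808) = ((½)*(-11 - 24)/12)*(-808) = ((½)*(1/12)*(-35))*(-808) = -35/24*(-808) = 3535/3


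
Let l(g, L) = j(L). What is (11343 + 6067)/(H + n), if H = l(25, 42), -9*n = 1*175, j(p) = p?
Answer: 156690/203 ≈ 771.87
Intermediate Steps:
l(g, L) = L
n = -175/9 ≈ -19.444
H = 42
(11343 + 6067)/(H + n) = (11343 + 6067)/(42 - 175/9) = 17410/(203/9) = 17410*(9/203) = 156690/203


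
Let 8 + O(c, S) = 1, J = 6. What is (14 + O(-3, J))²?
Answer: 49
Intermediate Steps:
O(c, S) = -7 (O(c, S) = -8 + 1 = -7)
(14 + O(-3, J))² = (14 - 7)² = 7² = 49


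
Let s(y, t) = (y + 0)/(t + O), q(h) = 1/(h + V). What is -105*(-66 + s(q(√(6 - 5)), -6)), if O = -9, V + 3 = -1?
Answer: 20783/3 ≈ 6927.7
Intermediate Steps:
V = -4 (V = -3 - 1 = -4)
q(h) = 1/(-4 + h) (q(h) = 1/(h - 4) = 1/(-4 + h))
s(y, t) = y/(-9 + t) (s(y, t) = (y + 0)/(t - 9) = y/(-9 + t))
-105*(-66 + s(q(√(6 - 5)), -6)) = -105*(-66 + 1/((-4 + √(6 - 5))*(-9 - 6))) = -105*(-66 + 1/(-4 + √1*(-15))) = -105*(-66 - 1/15/(-4 + 1)) = -105*(-66 - 1/15/(-3)) = -105*(-66 - ⅓*(-1/15)) = -105*(-66 + 1/45) = -105*(-2969/45) = 20783/3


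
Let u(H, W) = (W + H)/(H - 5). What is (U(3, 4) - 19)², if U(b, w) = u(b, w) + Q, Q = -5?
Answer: 3025/4 ≈ 756.25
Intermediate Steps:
u(H, W) = (H + W)/(-5 + H)
U(b, w) = -5 + (b + w)/(-5 + b) (U(b, w) = (b + w)/(-5 + b) - 5 = -5 + (b + w)/(-5 + b))
(U(3, 4) - 19)² = ((25 + 4 - 4*3)/(-5 + 3) - 19)² = ((25 + 4 - 12)/(-2) - 19)² = (-½*17 - 19)² = (-17/2 - 19)² = (-55/2)² = 3025/4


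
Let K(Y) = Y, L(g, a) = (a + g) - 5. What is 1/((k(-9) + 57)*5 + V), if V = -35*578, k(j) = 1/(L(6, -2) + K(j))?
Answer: -2/39891 ≈ -5.0137e-5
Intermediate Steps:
L(g, a) = -5 + a + g
k(j) = 1/(-1 + j) (k(j) = 1/((-5 - 2 + 6) + j) = 1/(-1 + j))
V = -20230
1/((k(-9) + 57)*5 + V) = 1/((1/(-1 - 9) + 57)*5 - 20230) = 1/((1/(-10) + 57)*5 - 20230) = 1/((-⅒ + 57)*5 - 20230) = 1/((569/10)*5 - 20230) = 1/(569/2 - 20230) = 1/(-39891/2) = -2/39891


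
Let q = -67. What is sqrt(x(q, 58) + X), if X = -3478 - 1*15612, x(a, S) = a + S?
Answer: I*sqrt(19099) ≈ 138.2*I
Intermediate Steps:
x(a, S) = S + a
X = -19090 (X = -3478 - 15612 = -19090)
sqrt(x(q, 58) + X) = sqrt((58 - 67) - 19090) = sqrt(-9 - 19090) = sqrt(-19099) = I*sqrt(19099)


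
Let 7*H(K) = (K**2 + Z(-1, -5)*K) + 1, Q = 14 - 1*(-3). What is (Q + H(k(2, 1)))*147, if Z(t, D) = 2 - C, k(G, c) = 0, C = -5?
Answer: 2520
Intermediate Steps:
Z(t, D) = 7 (Z(t, D) = 2 - 1*(-5) = 2 + 5 = 7)
Q = 17 (Q = 14 + 3 = 17)
H(K) = 1/7 + K + K**2/7 (H(K) = ((K**2 + 7*K) + 1)/7 = (1 + K**2 + 7*K)/7 = 1/7 + K + K**2/7)
(Q + H(k(2, 1)))*147 = (17 + (1/7 + 0 + (1/7)*0**2))*147 = (17 + (1/7 + 0 + (1/7)*0))*147 = (17 + (1/7 + 0 + 0))*147 = (17 + 1/7)*147 = (120/7)*147 = 2520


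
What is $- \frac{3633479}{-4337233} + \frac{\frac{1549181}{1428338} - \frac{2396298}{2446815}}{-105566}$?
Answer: $\frac{446845175851717538729759}{533393463708033599142220} \approx 0.83774$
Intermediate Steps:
$- \frac{3633479}{-4337233} + \frac{\frac{1549181}{1428338} - \frac{2396298}{2446815}}{-105566} = \left(-3633479\right) \left(- \frac{1}{4337233}\right) + \left(1549181 \cdot \frac{1}{1428338} - \frac{798766}{815605}\right) \left(- \frac{1}{105566}\right) = \frac{3633479}{4337233} + \left(\frac{1549181}{1428338} - \frac{798766}{815605}\right) \left(- \frac{1}{105566}\right) = \frac{3633479}{4337233} + \frac{122611938597}{1164959614490} \left(- \frac{1}{105566}\right) = \frac{3633479}{4337233} - \frac{122611938597}{122980126663251340} = \frac{446845175851717538729759}{533393463708033599142220}$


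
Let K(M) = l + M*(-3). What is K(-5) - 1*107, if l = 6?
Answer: -86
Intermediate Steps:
K(M) = 6 - 3*M (K(M) = 6 + M*(-3) = 6 - 3*M)
K(-5) - 1*107 = (6 - 3*(-5)) - 1*107 = (6 + 15) - 107 = 21 - 107 = -86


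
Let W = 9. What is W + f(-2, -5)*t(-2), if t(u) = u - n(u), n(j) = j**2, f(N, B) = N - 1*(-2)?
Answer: 9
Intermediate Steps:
f(N, B) = 2 + N (f(N, B) = N + 2 = 2 + N)
t(u) = u - u**2
W + f(-2, -5)*t(-2) = 9 + (2 - 2)*(-2*(1 - 1*(-2))) = 9 + 0*(-2*(1 + 2)) = 9 + 0*(-2*3) = 9 + 0*(-6) = 9 + 0 = 9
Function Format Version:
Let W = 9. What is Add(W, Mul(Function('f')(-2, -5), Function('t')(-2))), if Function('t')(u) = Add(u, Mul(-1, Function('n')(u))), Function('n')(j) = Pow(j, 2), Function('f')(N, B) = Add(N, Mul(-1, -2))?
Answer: 9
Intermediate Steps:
Function('f')(N, B) = Add(2, N) (Function('f')(N, B) = Add(N, 2) = Add(2, N))
Function('t')(u) = Add(u, Mul(-1, Pow(u, 2)))
Add(W, Mul(Function('f')(-2, -5), Function('t')(-2))) = Add(9, Mul(Add(2, -2), Mul(-2, Add(1, Mul(-1, -2))))) = Add(9, Mul(0, Mul(-2, Add(1, 2)))) = Add(9, Mul(0, Mul(-2, 3))) = Add(9, Mul(0, -6)) = Add(9, 0) = 9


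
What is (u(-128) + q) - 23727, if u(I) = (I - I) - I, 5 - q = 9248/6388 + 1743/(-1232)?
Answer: -6631622027/281072 ≈ -23594.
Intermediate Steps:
q = 1396101/281072 (q = 5 - (9248/6388 + 1743/(-1232)) = 5 - (9248*(1/6388) + 1743*(-1/1232)) = 5 - (2312/1597 - 249/176) = 5 - 1*9259/281072 = 5 - 9259/281072 = 1396101/281072 ≈ 4.9671)
u(I) = -I (u(I) = 0 - I = -I)
(u(-128) + q) - 23727 = (-1*(-128) + 1396101/281072) - 23727 = (128 + 1396101/281072) - 23727 = 37373317/281072 - 23727 = -6631622027/281072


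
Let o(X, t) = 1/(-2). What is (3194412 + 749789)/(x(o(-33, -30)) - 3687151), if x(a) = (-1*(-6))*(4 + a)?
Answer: -171487/160310 ≈ -1.0697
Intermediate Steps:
o(X, t) = -1/2
x(a) = 24 + 6*a (x(a) = 6*(4 + a) = 24 + 6*a)
(3194412 + 749789)/(x(o(-33, -30)) - 3687151) = (3194412 + 749789)/((24 + 6*(-1/2)) - 3687151) = 3944201/((24 - 3) - 3687151) = 3944201/(21 - 3687151) = 3944201/(-3687130) = 3944201*(-1/3687130) = -171487/160310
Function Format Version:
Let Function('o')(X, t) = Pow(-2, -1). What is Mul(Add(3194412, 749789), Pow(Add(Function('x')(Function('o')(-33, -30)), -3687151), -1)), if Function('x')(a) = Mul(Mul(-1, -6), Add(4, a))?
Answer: Rational(-171487, 160310) ≈ -1.0697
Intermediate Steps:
Function('o')(X, t) = Rational(-1, 2)
Function('x')(a) = Add(24, Mul(6, a)) (Function('x')(a) = Mul(6, Add(4, a)) = Add(24, Mul(6, a)))
Mul(Add(3194412, 749789), Pow(Add(Function('x')(Function('o')(-33, -30)), -3687151), -1)) = Mul(Add(3194412, 749789), Pow(Add(Add(24, Mul(6, Rational(-1, 2))), -3687151), -1)) = Mul(3944201, Pow(Add(Add(24, -3), -3687151), -1)) = Mul(3944201, Pow(Add(21, -3687151), -1)) = Mul(3944201, Pow(-3687130, -1)) = Mul(3944201, Rational(-1, 3687130)) = Rational(-171487, 160310)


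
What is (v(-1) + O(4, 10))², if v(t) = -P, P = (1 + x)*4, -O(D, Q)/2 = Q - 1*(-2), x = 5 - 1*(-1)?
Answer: 2704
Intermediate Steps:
x = 6 (x = 5 + 1 = 6)
O(D, Q) = -4 - 2*Q (O(D, Q) = -2*(Q - 1*(-2)) = -2*(Q + 2) = -2*(2 + Q) = -4 - 2*Q)
P = 28 (P = (1 + 6)*4 = 7*4 = 28)
v(t) = -28 (v(t) = -1*28 = -28)
(v(-1) + O(4, 10))² = (-28 + (-4 - 2*10))² = (-28 + (-4 - 20))² = (-28 - 24)² = (-52)² = 2704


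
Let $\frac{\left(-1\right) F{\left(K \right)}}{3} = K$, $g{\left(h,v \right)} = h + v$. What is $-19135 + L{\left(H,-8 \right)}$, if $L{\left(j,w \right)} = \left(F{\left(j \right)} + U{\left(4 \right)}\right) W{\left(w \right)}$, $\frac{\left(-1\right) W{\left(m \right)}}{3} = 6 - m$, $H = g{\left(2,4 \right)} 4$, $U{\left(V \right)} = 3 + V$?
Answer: $-16405$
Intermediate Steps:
$F{\left(K \right)} = - 3 K$
$H = 24$ ($H = \left(2 + 4\right) 4 = 6 \cdot 4 = 24$)
$W{\left(m \right)} = -18 + 3 m$ ($W{\left(m \right)} = - 3 \left(6 - m\right) = -18 + 3 m$)
$L{\left(j,w \right)} = \left(-18 + 3 w\right) \left(7 - 3 j\right)$ ($L{\left(j,w \right)} = \left(- 3 j + \left(3 + 4\right)\right) \left(-18 + 3 w\right) = \left(- 3 j + 7\right) \left(-18 + 3 w\right) = \left(7 - 3 j\right) \left(-18 + 3 w\right) = \left(-18 + 3 w\right) \left(7 - 3 j\right)$)
$-19135 + L{\left(H,-8 \right)} = -19135 - 3 \left(-7 + 3 \cdot 24\right) \left(-6 - 8\right) = -19135 - 3 \left(-7 + 72\right) \left(-14\right) = -19135 - 195 \left(-14\right) = -19135 + 2730 = -16405$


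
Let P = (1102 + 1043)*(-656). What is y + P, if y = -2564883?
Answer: -3972003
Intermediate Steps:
P = -1407120 (P = 2145*(-656) = -1407120)
y + P = -2564883 - 1407120 = -3972003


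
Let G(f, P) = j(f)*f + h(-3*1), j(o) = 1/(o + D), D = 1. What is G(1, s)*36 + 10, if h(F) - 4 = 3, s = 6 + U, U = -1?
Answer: 280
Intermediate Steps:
j(o) = 1/(1 + o) (j(o) = 1/(o + 1) = 1/(1 + o))
s = 5 (s = 6 - 1 = 5)
h(F) = 7 (h(F) = 4 + 3 = 7)
G(f, P) = 7 + f/(1 + f) (G(f, P) = f/(1 + f) + 7 = 7 + f/(1 + f))
G(1, s)*36 + 10 = ((7 + 8*1)/(1 + 1))*36 + 10 = ((7 + 8)/2)*36 + 10 = ((½)*15)*36 + 10 = (15/2)*36 + 10 = 270 + 10 = 280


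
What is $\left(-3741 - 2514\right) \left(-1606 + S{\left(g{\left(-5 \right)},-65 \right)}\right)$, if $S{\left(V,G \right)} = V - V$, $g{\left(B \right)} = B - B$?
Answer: $10045530$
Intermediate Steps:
$g{\left(B \right)} = 0$
$S{\left(V,G \right)} = 0$
$\left(-3741 - 2514\right) \left(-1606 + S{\left(g{\left(-5 \right)},-65 \right)}\right) = \left(-3741 - 2514\right) \left(-1606 + 0\right) = \left(-6255\right) \left(-1606\right) = 10045530$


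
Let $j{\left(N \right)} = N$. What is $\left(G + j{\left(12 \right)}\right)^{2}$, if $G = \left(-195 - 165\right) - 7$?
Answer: $126025$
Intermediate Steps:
$G = -367$ ($G = -360 - 7 = -367$)
$\left(G + j{\left(12 \right)}\right)^{2} = \left(-367 + 12\right)^{2} = \left(-355\right)^{2} = 126025$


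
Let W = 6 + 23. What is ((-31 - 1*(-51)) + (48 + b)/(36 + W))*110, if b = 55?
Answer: 30866/13 ≈ 2374.3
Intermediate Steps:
W = 29
((-31 - 1*(-51)) + (48 + b)/(36 + W))*110 = ((-31 - 1*(-51)) + (48 + 55)/(36 + 29))*110 = ((-31 + 51) + 103/65)*110 = (20 + 103*(1/65))*110 = (20 + 103/65)*110 = (1403/65)*110 = 30866/13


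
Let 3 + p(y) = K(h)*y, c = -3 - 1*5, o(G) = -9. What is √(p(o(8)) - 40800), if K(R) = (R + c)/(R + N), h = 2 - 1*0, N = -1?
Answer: 17*I*√141 ≈ 201.86*I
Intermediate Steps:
c = -8 (c = -3 - 5 = -8)
h = 2 (h = 2 + 0 = 2)
K(R) = (-8 + R)/(-1 + R) (K(R) = (R - 8)/(R - 1) = (-8 + R)/(-1 + R))
p(y) = -3 - 6*y (p(y) = -3 + ((-8 + 2)/(-1 + 2))*y = -3 + (-6/1)*y = -3 + (1*(-6))*y = -3 - 6*y)
√(p(o(8)) - 40800) = √((-3 - 6*(-9)) - 40800) = √((-3 + 54) - 40800) = √(51 - 40800) = √(-40749) = 17*I*√141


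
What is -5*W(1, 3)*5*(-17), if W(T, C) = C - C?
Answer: 0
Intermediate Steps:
W(T, C) = 0
-5*W(1, 3)*5*(-17) = -0*5*(-17) = -5*0*(-17) = 0*(-17) = 0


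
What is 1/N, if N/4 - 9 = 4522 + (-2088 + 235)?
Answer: 1/10712 ≈ 9.3353e-5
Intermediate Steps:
N = 10712 (N = 36 + 4*(4522 + (-2088 + 235)) = 36 + 4*(4522 - 1853) = 36 + 4*2669 = 36 + 10676 = 10712)
1/N = 1/10712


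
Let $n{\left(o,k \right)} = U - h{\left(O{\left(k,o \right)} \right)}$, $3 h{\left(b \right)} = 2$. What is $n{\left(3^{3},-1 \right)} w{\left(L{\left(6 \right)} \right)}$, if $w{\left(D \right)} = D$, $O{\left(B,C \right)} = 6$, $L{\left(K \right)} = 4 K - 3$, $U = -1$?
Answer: $-35$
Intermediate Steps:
$L{\left(K \right)} = -3 + 4 K$
$h{\left(b \right)} = \frac{2}{3}$ ($h{\left(b \right)} = \frac{1}{3} \cdot 2 = \frac{2}{3}$)
$n{\left(o,k \right)} = - \frac{5}{3}$ ($n{\left(o,k \right)} = -1 - \frac{2}{3} = - \frac{5}{3}$)
$n{\left(3^{3},-1 \right)} w{\left(L{\left(6 \right)} \right)} = - \frac{5 \left(-3 + 4 \cdot 6\right)}{3} = - \frac{5 \left(-3 + 24\right)}{3} = \left(- \frac{5}{3}\right) 21 = -35$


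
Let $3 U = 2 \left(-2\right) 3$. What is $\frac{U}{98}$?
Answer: $- \frac{2}{49} \approx -0.040816$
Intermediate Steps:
$U = -4$ ($U = \frac{2 \left(-2\right) 3}{3} = \frac{\left(-4\right) 3}{3} = \frac{1}{3} \left(-12\right) = -4$)
$\frac{U}{98} = - \frac{4}{98} = \left(-4\right) \frac{1}{98} = - \frac{2}{49}$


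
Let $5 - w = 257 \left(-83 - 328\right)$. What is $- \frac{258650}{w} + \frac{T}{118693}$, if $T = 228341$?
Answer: $- \frac{3289913969}{6268889488} \approx -0.5248$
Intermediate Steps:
$w = 105632$ ($w = 5 - 257 \left(-83 - 328\right) = 5 - 257 \left(-411\right) = 5 - -105627 = 5 + 105627 = 105632$)
$- \frac{258650}{w} + \frac{T}{118693} = - \frac{258650}{105632} + \frac{228341}{118693} = \left(-258650\right) \frac{1}{105632} + 228341 \cdot \frac{1}{118693} = - \frac{129325}{52816} + \frac{228341}{118693} = - \frac{3289913969}{6268889488}$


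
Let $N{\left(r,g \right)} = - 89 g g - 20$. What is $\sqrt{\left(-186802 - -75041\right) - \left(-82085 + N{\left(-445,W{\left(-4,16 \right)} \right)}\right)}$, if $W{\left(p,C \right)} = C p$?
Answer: $2 \sqrt{83722} \approx 578.7$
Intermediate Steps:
$N{\left(r,g \right)} = -20 - 89 g^{2}$ ($N{\left(r,g \right)} = - 89 g^{2} - 20 = -20 - 89 g^{2}$)
$\sqrt{\left(-186802 - -75041\right) - \left(-82085 + N{\left(-445,W{\left(-4,16 \right)} \right)}\right)} = \sqrt{\left(-186802 - -75041\right) + \left(82085 - \left(-20 - 89 \left(16 \left(-4\right)\right)^{2}\right)\right)} = \sqrt{\left(-186802 + 75041\right) + \left(82085 - \left(-20 - 89 \left(-64\right)^{2}\right)\right)} = \sqrt{-111761 + \left(82085 - \left(-20 - 364544\right)\right)} = \sqrt{-111761 + \left(82085 - -364564\right)} = \sqrt{-111761 + \left(82085 + 364564\right)} = \sqrt{-111761 + 446649} = \sqrt{334888} = 2 \sqrt{83722}$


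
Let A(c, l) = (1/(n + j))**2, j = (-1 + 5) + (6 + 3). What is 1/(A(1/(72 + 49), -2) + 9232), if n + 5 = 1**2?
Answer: 81/747793 ≈ 0.00010832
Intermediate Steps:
n = -4 (n = -5 + 1**2 = -5 + 1 = -4)
j = 13 (j = 4 + 9 = 13)
A(c, l) = 1/81 (A(c, l) = (1/(-4 + 13))**2 = (1/9)**2 = 1/81)
1/(A(1/(72 + 49), -2) + 9232) = 1/(1/81 + 9232) = 1/(747793/81) = 81/747793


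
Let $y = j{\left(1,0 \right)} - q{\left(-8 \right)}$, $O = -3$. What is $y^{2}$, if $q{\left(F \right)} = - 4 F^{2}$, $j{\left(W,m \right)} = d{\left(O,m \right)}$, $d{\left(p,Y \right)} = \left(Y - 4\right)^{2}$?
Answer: $73984$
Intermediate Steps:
$d{\left(p,Y \right)} = \left(-4 + Y\right)^{2}$
$j{\left(W,m \right)} = \left(-4 + m\right)^{2}$
$y = 272$ ($y = \left(-4 + 0\right)^{2} - - 4 \left(-8\right)^{2} = \left(-4\right)^{2} - \left(-4\right) 64 = 16 - -256 = 16 + 256 = 272$)
$y^{2} = 272^{2} = 73984$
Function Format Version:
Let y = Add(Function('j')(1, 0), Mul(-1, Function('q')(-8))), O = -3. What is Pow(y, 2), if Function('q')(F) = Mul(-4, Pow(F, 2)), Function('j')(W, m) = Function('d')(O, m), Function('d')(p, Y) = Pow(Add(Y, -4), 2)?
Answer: 73984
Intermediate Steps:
Function('d')(p, Y) = Pow(Add(-4, Y), 2)
Function('j')(W, m) = Pow(Add(-4, m), 2)
y = 272 (y = Add(Pow(Add(-4, 0), 2), Mul(-1, Mul(-4, Pow(-8, 2)))) = Add(Pow(-4, 2), Mul(-1, Mul(-4, 64))) = Add(16, Mul(-1, -256)) = Add(16, 256) = 272)
Pow(y, 2) = Pow(272, 2) = 73984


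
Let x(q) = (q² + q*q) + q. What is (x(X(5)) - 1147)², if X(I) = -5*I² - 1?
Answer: 928969441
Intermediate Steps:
X(I) = -1 - 5*I²
x(q) = q + 2*q² (x(q) = (q² + q²) + q = 2*q² + q = q + 2*q²)
(x(X(5)) - 1147)² = ((-1 - 5*5²)*(1 + 2*(-1 - 5*5²)) - 1147)² = ((-1 - 5*25)*(1 + 2*(-1 - 5*25)) - 1147)² = ((-1 - 125)*(1 + 2*(-1 - 125)) - 1147)² = (-126*(1 + 2*(-126)) - 1147)² = (-126*(1 - 252) - 1147)² = (-126*(-251) - 1147)² = (31626 - 1147)² = 30479² = 928969441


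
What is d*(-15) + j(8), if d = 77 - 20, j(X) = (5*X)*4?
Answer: -695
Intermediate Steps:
j(X) = 20*X
d = 57
d*(-15) + j(8) = 57*(-15) + 20*8 = -855 + 160 = -695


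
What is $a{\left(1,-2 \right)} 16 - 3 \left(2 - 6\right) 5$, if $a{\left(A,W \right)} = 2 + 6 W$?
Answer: $-9600$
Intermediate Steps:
$a{\left(1,-2 \right)} 16 - 3 \left(2 - 6\right) 5 = \left(2 + 6 \left(-2\right)\right) 16 - 3 \left(2 - 6\right) 5 = \left(2 - 12\right) 16 - 3 \left(2 - 6\right) 5 = \left(-10\right) 16 \left(-3\right) \left(-4\right) 5 = - 160 \cdot 12 \cdot 5 = \left(-160\right) 60 = -9600$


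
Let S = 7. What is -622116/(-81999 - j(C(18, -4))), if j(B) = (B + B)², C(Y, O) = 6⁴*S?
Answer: 69124/36587415 ≈ 0.0018893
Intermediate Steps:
C(Y, O) = 9072 (C(Y, O) = 6⁴*7 = 1296*7 = 9072)
j(B) = 4*B² (j(B) = (2*B)² = 4*B²)
-622116/(-81999 - j(C(18, -4))) = -622116/(-81999 - 4*9072²) = -622116/(-81999 - 4*82301184) = -622116/(-81999 - 1*329204736) = -622116/(-81999 - 329204736) = -622116/(-329286735) = -622116*(-1/329286735) = 69124/36587415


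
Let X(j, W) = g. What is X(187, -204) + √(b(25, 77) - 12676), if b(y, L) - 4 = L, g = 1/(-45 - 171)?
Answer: -1/216 + I*√12595 ≈ -0.0046296 + 112.23*I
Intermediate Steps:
g = -1/216 (g = 1/(-216) = -1/216 ≈ -0.0046296)
X(j, W) = -1/216
b(y, L) = 4 + L
X(187, -204) + √(b(25, 77) - 12676) = -1/216 + √((4 + 77) - 12676) = -1/216 + √(81 - 12676) = -1/216 + √(-12595) = -1/216 + I*√12595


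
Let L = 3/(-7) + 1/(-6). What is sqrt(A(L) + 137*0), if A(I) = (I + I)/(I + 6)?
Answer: 5*I*sqrt(454)/227 ≈ 0.46932*I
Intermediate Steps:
L = -25/42 (L = 3*(-1/7) + 1*(-1/6) = -3/7 - 1/6 = -25/42 ≈ -0.59524)
A(I) = 2*I/(6 + I) (A(I) = (2*I)/(6 + I) = 2*I/(6 + I))
sqrt(A(L) + 137*0) = sqrt(2*(-25/42)/(6 - 25/42) + 137*0) = sqrt(2*(-25/42)/(227/42) + 0) = sqrt(2*(-25/42)*(42/227) + 0) = sqrt(-50/227 + 0) = sqrt(-50/227) = 5*I*sqrt(454)/227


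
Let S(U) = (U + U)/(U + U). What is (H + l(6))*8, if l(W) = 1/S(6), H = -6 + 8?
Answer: 24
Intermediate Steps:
S(U) = 1 (S(U) = (2*U)/((2*U)) = (2*U)*(1/(2*U)) = 1)
H = 2
l(W) = 1 (l(W) = 1/1 = 1)
(H + l(6))*8 = (2 + 1)*8 = 3*8 = 24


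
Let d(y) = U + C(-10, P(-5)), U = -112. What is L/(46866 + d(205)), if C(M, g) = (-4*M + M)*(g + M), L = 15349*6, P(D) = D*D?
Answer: 46047/23602 ≈ 1.9510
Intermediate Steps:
P(D) = D²
L = 92094
C(M, g) = -3*M*(M + g) (C(M, g) = (-3*M)*(M + g) = -3*M*(M + g))
d(y) = 338 (d(y) = -112 - 3*(-10)*(-10 + (-5)²) = -112 - 3*(-10)*(-10 + 25) = -112 - 3*(-10)*15 = -112 + 450 = 338)
L/(46866 + d(205)) = 92094/(46866 + 338) = 92094/47204 = 92094*(1/47204) = 46047/23602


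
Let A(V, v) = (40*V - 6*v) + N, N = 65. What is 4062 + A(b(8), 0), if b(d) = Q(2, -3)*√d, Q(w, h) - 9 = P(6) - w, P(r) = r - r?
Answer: 4127 + 560*√2 ≈ 4919.0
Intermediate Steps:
P(r) = 0
Q(w, h) = 9 - w (Q(w, h) = 9 + (0 - w) = 9 - w)
b(d) = 7*√d (b(d) = (9 - 1*2)*√d = (9 - 2)*√d = 7*√d)
A(V, v) = 65 - 6*v + 40*V (A(V, v) = (40*V - 6*v) + 65 = (-6*v + 40*V) + 65 = 65 - 6*v + 40*V)
4062 + A(b(8), 0) = 4062 + (65 - 6*0 + 40*(7*√8)) = 4062 + (65 + 0 + 40*(7*(2*√2))) = 4062 + (65 + 0 + 40*(14*√2)) = 4062 + (65 + 0 + 560*√2) = 4062 + (65 + 560*√2) = 4127 + 560*√2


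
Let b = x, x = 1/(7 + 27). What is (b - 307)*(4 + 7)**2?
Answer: -1262877/34 ≈ -37143.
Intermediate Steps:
x = 1/34 ≈ 0.029412
b = 1/34 ≈ 0.029412
(b - 307)*(4 + 7)**2 = (1/34 - 307)*(4 + 7)**2 = -10437/34*11**2 = -10437/34*121 = -1262877/34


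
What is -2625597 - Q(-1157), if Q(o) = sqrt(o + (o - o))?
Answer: -2625597 - I*sqrt(1157) ≈ -2.6256e+6 - 34.015*I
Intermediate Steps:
Q(o) = sqrt(o) (Q(o) = sqrt(o + 0) = sqrt(o))
-2625597 - Q(-1157) = -2625597 - sqrt(-1157) = -2625597 - I*sqrt(1157)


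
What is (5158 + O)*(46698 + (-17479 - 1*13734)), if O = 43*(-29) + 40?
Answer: 61181235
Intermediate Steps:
O = -1207 (O = -1247 + 40 = -1207)
(5158 + O)*(46698 + (-17479 - 1*13734)) = (5158 - 1207)*(46698 + (-17479 - 1*13734)) = 3951*(46698 + (-17479 - 13734)) = 3951*(46698 - 31213) = 3951*15485 = 61181235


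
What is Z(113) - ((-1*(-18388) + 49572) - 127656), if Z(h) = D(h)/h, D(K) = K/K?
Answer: 6745649/113 ≈ 59696.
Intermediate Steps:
D(K) = 1
Z(h) = 1/h
Z(113) - ((-1*(-18388) + 49572) - 127656) = 1/113 - ((-1*(-18388) + 49572) - 127656) = 1/113 - ((18388 + 49572) - 127656) = 1/113 - (67960 - 127656) = 1/113 - 1*(-59696) = 1/113 + 59696 = 6745649/113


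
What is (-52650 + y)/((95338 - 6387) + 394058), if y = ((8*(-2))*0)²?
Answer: -17550/161003 ≈ -0.10900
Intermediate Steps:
y = 0 (y = (-16*0)² = 0² = 0)
(-52650 + y)/((95338 - 6387) + 394058) = (-52650 + 0)/((95338 - 6387) + 394058) = -52650/(88951 + 394058) = -52650/483009 = -52650*1/483009 = -17550/161003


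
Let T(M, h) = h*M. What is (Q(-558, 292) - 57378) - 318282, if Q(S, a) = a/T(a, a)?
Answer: -109692719/292 ≈ -3.7566e+5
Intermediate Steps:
T(M, h) = M*h
Q(S, a) = 1/a (Q(S, a) = a/((a*a)) = a/(a**2) = a/a**2 = 1/a)
(Q(-558, 292) - 57378) - 318282 = (1/292 - 57378) - 318282 = -16754375/292 - 318282 = -109692719/292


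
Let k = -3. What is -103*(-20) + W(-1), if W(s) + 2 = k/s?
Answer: 2061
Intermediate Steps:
W(s) = -2 - 3/s
-103*(-20) + W(-1) = -103*(-20) + (-2 - 3/(-1)) = 2060 + (-2 - 3*(-1)) = 2060 + (-2 + 3) = 2060 + 1 = 2061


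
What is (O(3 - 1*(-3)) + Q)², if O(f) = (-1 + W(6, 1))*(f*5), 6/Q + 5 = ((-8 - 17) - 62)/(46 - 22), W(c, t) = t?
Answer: 256/529 ≈ 0.48393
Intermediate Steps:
Q = -16/23 (Q = 6/(-5 + ((-8 - 17) - 62)/(46 - 22)) = 6/(-5 + (-25 - 62)/24) = 6/(-5 - 87*1/24) = 6/(-5 - 29/8) = 6/(-69/8) = 6*(-8/69) = -16/23 ≈ -0.69565)
O(f) = 0 (O(f) = (-1 + 1)*(f*5) = 0*(5*f) = 0)
(O(3 - 1*(-3)) + Q)² = (0 - 16/23)² = (-16/23)² = 256/529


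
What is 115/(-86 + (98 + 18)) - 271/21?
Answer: -127/14 ≈ -9.0714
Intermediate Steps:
115/(-86 + (98 + 18)) - 271/21 = 115/(-86 + 116) - 271*1/21 = 115/30 - 271/21 = 115*(1/30) - 271/21 = 23/6 - 271/21 = -127/14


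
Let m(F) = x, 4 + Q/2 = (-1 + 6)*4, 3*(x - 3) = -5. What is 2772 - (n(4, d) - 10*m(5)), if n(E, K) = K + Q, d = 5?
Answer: 8245/3 ≈ 2748.3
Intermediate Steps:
x = 4/3 (x = 3 + (⅓)*(-5) = 3 - 5/3 = 4/3 ≈ 1.3333)
Q = 32 (Q = -8 + 2*((-1 + 6)*4) = -8 + 2*(5*4) = -8 + 2*20 = -8 + 40 = 32)
m(F) = 4/3
n(E, K) = 32 + K (n(E, K) = K + 32 = 32 + K)
2772 - (n(4, d) - 10*m(5)) = 2772 - ((32 + 5) - 10*4/3) = 2772 - (37 - 40/3) = 2772 - 1*71/3 = 2772 - 71/3 = 8245/3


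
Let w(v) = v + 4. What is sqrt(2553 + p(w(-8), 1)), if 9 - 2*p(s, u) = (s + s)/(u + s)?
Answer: 7*sqrt(1878)/6 ≈ 50.559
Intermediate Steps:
w(v) = 4 + v
p(s, u) = 9/2 - s/(s + u) (p(s, u) = 9/2 - (s + s)/(2*(u + s)) = 9/2 - 2*s/(2*(s + u)) = 9/2 - s/(s + u))
sqrt(2553 + p(w(-8), 1)) = sqrt(2553 + (7*(4 - 8) + 9*1)/(2*((4 - 8) + 1))) = sqrt(2553 + (7*(-4) + 9)/(2*(-4 + 1))) = sqrt(2553 + (1/2)*(-28 + 9)/(-3)) = sqrt(2553 + (1/2)*(-1/3)*(-19)) = sqrt(2553 + 19/6) = sqrt(15337/6) = 7*sqrt(1878)/6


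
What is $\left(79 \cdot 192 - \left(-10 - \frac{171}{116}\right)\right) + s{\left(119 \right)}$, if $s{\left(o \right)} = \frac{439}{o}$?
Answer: $\frac{209588385}{13804} \approx 15183.0$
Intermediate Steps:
$\left(79 \cdot 192 - \left(-10 - \frac{171}{116}\right)\right) + s{\left(119 \right)} = \left(79 \cdot 192 - \left(-10 - \frac{171}{116}\right)\right) + \frac{439}{119} = \left(15168 - - \frac{1331}{116}\right) + 439 \cdot \frac{1}{119} = \left(15168 + \left(10 + \frac{171}{116}\right)\right) + \frac{439}{119} = \left(15168 + \frac{1331}{116}\right) + \frac{439}{119} = \frac{1760819}{116} + \frac{439}{119} = \frac{209588385}{13804}$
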